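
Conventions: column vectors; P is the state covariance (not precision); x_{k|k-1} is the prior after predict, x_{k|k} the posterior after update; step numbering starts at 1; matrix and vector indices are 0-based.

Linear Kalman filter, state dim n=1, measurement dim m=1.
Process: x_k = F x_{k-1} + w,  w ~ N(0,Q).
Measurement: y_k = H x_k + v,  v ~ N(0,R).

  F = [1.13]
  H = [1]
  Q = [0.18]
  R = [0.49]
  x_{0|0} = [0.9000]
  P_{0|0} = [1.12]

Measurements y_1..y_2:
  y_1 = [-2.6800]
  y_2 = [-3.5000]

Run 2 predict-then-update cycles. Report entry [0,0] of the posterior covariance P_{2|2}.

step 1: x^-=[1.0170]  P^-=[1.6101]  S=[2.1001]  K=[0.7667]  nu=[-3.6970]  x^+=[-1.8174]  P^+=[0.3757]
step 2: x^-=[-2.0537]  P^-=[0.6597]  S=[1.1497]  K=[0.5738]  nu=[-1.4463]  x^+=[-2.8836]  P^+=[0.2812]

P_post[0,0] = 0.2812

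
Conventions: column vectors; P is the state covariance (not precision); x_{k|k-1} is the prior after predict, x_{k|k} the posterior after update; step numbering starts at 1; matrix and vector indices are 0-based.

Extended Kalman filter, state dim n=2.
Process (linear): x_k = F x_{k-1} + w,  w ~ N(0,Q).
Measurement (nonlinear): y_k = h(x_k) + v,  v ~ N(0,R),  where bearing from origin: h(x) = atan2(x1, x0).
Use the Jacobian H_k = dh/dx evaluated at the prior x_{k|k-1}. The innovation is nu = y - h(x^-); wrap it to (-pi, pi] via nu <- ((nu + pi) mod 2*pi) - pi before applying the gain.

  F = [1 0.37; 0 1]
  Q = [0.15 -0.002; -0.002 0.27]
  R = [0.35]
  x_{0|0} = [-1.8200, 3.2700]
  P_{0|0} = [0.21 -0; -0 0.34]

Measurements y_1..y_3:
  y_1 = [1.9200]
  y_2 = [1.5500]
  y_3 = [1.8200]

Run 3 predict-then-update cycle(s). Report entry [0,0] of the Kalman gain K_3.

step 1: x^-=[-0.6101, 3.2700]  P^-=[0.4065 0.1238; 0.1238 0.6100]  H_jac=[-0.2955 -0.0551]  S=[0.3914]  K=[-0.3244; -0.1794]  nu=[0.1647]  x^+=[-0.6635, 3.2404]  P^+=[0.3654 0.1010; 0.1010 0.5974]
step 2: x^-=[0.5354, 3.2404]  P^-=[0.6719 0.3201; 0.3201 0.8674]  H_jac=[-0.3004 0.0496]  S=[0.4032]  K=[-0.4612; -0.1317]  nu=[0.1430]  x^+=[0.4695, 3.2216]  P^+=[0.5861 0.2956; 0.2956 0.8604]
step 3: x^-=[1.6615, 3.2216]  P^-=[1.0727 0.6119; 0.6119 1.1304]  H_jac=[-0.2452 0.1265]  S=[0.3946]  K=[-0.4704; -0.0180]  nu=[0.7254]  x^+=[1.3203, 3.2086]  P^+=[0.9853 0.6086; 0.6086 1.1303]

K[0,0] = -0.4704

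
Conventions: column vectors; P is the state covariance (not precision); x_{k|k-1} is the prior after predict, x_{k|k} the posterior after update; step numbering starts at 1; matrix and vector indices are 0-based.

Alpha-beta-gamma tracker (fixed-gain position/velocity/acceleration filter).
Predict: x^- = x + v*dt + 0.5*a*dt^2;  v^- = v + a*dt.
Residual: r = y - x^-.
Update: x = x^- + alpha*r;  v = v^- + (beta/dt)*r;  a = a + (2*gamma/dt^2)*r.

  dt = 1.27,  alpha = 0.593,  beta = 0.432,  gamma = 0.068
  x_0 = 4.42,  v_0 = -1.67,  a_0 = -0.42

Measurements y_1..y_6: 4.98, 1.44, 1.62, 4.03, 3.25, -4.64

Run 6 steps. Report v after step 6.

step 1: x_pred=1.9604  r=3.0196  x^+=3.7510  v^+=-1.1763  a^+=-0.1654
step 2: x_pred=2.1238  r=-0.6838  x^+=1.7183  v^+=-1.6189  a^+=-0.2230
step 3: x_pred=-0.5176  r=2.1376  x^+=0.7500  v^+=-1.1751  a^+=-0.0428
step 4: x_pred=-0.7768  r=4.8068  x^+=2.0736  v^+=0.4057  a^+=0.3625
step 5: x_pred=2.8812  r=0.3688  x^+=3.0999  v^+=0.9915  a^+=0.3936
step 6: x_pred=4.6765  r=-9.3165  x^+=-0.8482  v^+=-1.6777  a^+=-0.3920

v_post = -1.6777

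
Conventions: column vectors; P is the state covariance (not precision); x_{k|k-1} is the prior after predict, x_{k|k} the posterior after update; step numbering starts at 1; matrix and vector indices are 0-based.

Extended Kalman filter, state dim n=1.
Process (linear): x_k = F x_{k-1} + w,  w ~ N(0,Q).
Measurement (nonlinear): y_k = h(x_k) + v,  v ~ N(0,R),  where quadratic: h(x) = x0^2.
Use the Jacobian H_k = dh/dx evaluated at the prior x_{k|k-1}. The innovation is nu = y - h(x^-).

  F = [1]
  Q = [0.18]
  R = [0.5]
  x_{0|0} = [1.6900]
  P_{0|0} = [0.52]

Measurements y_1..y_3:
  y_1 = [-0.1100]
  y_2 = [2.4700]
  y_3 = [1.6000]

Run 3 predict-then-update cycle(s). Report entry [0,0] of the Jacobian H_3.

step 1: x^-=[1.6900]  P^-=[0.7000]  H_jac=[3.3800]  S=[8.4971]  K=[0.2784]  nu=[-2.9661]  x^+=[0.8641]  P^+=[0.0412]
step 2: x^-=[0.8641]  P^-=[0.2212]  H_jac=[1.7282]  S=[1.1606]  K=[0.3294]  nu=[1.7233]  x^+=[1.4317]  P^+=[0.0953]
step 3: x^-=[1.4317]  P^-=[0.2753]  H_jac=[2.8634]  S=[2.7571]  K=[0.2859]  nu=[-0.4497]  x^+=[1.3031]  P^+=[0.0499]

H_jac[0,0] = 2.8634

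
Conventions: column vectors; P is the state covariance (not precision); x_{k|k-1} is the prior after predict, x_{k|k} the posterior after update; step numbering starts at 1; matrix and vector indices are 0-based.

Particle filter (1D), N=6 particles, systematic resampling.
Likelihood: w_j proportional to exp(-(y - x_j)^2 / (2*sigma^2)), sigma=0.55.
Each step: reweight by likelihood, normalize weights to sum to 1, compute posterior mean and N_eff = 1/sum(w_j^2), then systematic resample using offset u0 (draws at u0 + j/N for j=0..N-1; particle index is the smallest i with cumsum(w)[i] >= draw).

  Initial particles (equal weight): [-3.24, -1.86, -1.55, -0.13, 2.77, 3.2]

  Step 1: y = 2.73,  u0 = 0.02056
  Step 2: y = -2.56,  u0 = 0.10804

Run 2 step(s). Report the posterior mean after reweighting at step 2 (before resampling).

post_mean = 2.7701

step 1: w=[0.0000, 0.0000, 0.0000, 0.0000, 0.5896, 0.4104]  mean=2.9465  Neff=1.9377  idx=[4, 4, 4, 4, 5, 5]
step 2: w=[0.2500, 0.2500, 0.2500, 0.2500, 0.0001, 0.0001]  mean=2.7701  Neff=4.0015  idx=[0, 1, 1, 2, 3, 3]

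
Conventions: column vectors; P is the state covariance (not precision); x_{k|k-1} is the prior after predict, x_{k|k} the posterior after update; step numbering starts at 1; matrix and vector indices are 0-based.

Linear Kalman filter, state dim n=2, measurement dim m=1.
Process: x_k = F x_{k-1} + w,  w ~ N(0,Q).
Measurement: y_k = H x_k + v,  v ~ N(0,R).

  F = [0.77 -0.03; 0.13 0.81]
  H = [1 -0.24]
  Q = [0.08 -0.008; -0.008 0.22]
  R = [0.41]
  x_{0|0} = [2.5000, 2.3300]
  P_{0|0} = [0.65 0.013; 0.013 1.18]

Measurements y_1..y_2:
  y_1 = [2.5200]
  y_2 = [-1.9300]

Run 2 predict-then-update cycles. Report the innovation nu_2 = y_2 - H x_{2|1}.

innov = [-3.3050]

step 1: x^-=[1.8551, 2.2123]  P^-=[0.4658 0.0364; 0.0364 1.0079]  S=[0.9164]  K=[0.4988; -0.2242]  nu=[1.1959]  x^+=[2.4516, 1.9442]  P^+=[0.2378 0.1389; 0.1389 0.9619]
step 2: x^-=[1.8294, 1.8935]  P^-=[0.2155 0.0785; 0.0785 0.8844]  S=[0.6387]  K=[0.3078; -0.2093]  nu=[-3.3050]  x^+=[0.8120, 2.5853]  P^+=[0.1549 0.1197; 0.1197 0.8564]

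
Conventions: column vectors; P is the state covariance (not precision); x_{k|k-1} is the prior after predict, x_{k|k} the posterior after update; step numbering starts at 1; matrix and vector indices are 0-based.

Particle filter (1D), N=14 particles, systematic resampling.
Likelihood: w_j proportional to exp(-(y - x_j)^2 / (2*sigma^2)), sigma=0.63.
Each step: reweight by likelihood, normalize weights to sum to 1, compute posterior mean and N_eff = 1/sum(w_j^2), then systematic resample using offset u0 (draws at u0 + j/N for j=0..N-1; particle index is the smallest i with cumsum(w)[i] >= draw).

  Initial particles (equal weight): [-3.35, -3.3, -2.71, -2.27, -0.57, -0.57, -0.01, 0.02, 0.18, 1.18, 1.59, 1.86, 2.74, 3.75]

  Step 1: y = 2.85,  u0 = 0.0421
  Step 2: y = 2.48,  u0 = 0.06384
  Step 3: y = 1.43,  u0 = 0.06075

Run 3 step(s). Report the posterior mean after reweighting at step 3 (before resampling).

post_mean = 2.2515

step 1: w=[0.0000, 0.0000, 0.0000, 0.0000, 0.0000, 0.0000, 0.0000, 0.0000, 0.0001, 0.0165, 0.0751, 0.1615, 0.5467, 0.2001]  mean=2.6875  Neff=2.6963  idx=[10, 11, 11, 12, 12, 12, 12, 12, 12, 12, 12, 13, 13, 13]
step 2: w=[0.0395, 0.0660, 0.0660, 0.0983, 0.0983, 0.0983, 0.0983, 0.0983, 0.0983, 0.0983, 0.0983, 0.0140, 0.0140, 0.0140]  mean=2.6210  Neff=11.3411  idx=[1, 2, 3, 4, 4, 5, 6, 6, 7, 8, 9, 9, 10, 13]
step 3: w=[0.2778, 0.2778, 0.0404, 0.0404, 0.0404, 0.0404, 0.0404, 0.0404, 0.0404, 0.0404, 0.0404, 0.0404, 0.0404, 0.0004]  mean=2.2515  Neff=5.8050  idx=[0, 0, 0, 0, 1, 1, 1, 2, 3, 5, 7, 9, 10, 12]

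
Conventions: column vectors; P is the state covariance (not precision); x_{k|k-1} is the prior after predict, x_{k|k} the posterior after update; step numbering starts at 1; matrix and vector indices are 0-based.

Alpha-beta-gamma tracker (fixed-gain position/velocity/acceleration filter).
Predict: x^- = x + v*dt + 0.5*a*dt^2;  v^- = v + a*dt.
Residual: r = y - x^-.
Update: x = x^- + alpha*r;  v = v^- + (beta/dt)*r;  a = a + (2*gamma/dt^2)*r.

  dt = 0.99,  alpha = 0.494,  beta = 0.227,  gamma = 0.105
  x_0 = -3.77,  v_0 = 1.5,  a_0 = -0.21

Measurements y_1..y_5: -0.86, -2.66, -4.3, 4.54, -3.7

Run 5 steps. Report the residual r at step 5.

resid = -4.7687

step 1: x_pred=-2.3879  r=1.5279  x^+=-1.6331  v^+=1.6424  a^+=0.1174
step 2: x_pred=0.0504  r=-2.7104  x^+=-1.2885  v^+=1.1372  a^+=-0.4634
step 3: x_pred=-0.3898  r=-3.9102  x^+=-2.3214  v^+=-0.2181  a^+=-1.3012
step 4: x_pred=-3.1751  r=7.7151  x^+=0.6362  v^+=0.2627  a^+=0.3519
step 5: x_pred=1.0687  r=-4.7687  x^+=-1.2870  v^+=-0.4824  a^+=-0.6699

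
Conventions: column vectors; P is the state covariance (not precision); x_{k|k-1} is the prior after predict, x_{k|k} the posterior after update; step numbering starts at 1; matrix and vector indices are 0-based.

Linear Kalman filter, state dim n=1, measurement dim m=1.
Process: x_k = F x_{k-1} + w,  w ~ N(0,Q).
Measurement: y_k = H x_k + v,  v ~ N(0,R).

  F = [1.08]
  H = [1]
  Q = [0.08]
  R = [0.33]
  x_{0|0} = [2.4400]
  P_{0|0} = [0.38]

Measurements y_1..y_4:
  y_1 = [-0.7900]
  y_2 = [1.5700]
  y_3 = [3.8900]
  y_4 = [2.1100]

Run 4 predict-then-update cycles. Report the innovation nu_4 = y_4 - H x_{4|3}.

step 1: x^-=[2.6352]  P^-=[0.5232]  S=[0.8532]  K=[0.6132]  nu=[-3.4252]  x^+=[0.5347]  P^+=[0.2024]
step 2: x^-=[0.5775]  P^-=[0.3160]  S=[0.6460]  K=[0.4892]  nu=[0.9925]  x^+=[1.0630]  P^+=[0.1614]
step 3: x^-=[1.1481]  P^-=[0.2683]  S=[0.5983]  K=[0.4484]  nu=[2.7419]  x^+=[2.3777]  P^+=[0.1480]
step 4: x^-=[2.5679]  P^-=[0.2526]  S=[0.5826]  K=[0.4336]  nu=[-0.4579]  x^+=[2.3693]  P^+=[0.1431]

innov = [-0.4579]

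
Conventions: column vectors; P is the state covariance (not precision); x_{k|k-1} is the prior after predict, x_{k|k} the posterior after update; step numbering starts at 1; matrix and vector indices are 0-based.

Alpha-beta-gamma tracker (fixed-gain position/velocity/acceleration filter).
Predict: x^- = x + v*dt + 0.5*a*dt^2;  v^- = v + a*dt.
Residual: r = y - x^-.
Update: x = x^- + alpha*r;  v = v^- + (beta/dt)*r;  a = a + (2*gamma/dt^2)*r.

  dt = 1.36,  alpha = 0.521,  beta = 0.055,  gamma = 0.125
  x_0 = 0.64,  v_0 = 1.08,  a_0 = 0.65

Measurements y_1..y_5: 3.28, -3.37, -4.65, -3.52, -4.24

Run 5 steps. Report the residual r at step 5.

resid = 1.3171

step 1: x_pred=2.7099  r=0.5701  x^+=3.0069  v^+=1.9871  a^+=0.7271
step 2: x_pred=6.3817  r=-9.7517  x^+=1.3011  v^+=2.5815  a^+=-0.5910
step 3: x_pred=4.2653  r=-8.9153  x^+=-0.3796  v^+=1.4171  a^+=-1.7961
step 4: x_pred=-0.1133  r=-3.4067  x^+=-1.8882  v^+=-1.1633  a^+=-2.2565
step 5: x_pred=-5.5571  r=1.3171  x^+=-4.8709  v^+=-4.1789  a^+=-2.0785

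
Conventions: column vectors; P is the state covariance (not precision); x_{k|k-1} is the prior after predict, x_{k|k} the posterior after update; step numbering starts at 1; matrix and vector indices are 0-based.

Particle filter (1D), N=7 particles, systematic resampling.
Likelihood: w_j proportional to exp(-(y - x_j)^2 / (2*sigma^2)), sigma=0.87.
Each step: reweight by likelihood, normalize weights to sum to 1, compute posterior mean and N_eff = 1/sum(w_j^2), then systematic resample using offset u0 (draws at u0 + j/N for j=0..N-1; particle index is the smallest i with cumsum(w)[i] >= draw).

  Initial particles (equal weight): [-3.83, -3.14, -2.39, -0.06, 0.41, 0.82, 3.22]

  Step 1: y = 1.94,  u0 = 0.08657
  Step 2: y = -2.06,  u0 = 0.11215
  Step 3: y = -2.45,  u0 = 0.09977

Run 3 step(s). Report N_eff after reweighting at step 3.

N_eff = 5.7068

step 1: w=[0.0000, 0.0000, 0.0000, 0.0672, 0.2010, 0.4121, 0.3197]  mean=1.4458  Neff=3.1551  idx=[4, 4, 5, 5, 5, 6, 6]
step 2: w=[0.3698, 0.3698, 0.0868, 0.0868, 0.0868, 0.0000, 0.0000]  mean=0.5168  Neff=3.3776  idx=[0, 0, 1, 1, 1, 3, 4]
step 3: w=[0.1859, 0.1859, 0.1859, 0.1859, 0.1859, 0.0353, 0.0353]  mean=0.4390  Neff=5.7068  idx=[0, 1, 2, 2, 3, 4, 5]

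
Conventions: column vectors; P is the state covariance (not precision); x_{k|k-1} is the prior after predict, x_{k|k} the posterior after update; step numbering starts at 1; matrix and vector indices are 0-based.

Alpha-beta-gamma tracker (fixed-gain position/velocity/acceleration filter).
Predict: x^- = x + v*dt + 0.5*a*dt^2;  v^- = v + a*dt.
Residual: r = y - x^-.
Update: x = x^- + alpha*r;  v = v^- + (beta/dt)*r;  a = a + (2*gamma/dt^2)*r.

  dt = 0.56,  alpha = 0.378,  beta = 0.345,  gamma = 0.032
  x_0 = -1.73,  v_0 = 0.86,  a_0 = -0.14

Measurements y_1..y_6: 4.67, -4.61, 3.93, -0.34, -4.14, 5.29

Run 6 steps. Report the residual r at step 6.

step 1: x_pred=-1.2704  r=5.9404  x^+=0.9751  v^+=4.4413  a^+=1.0723
step 2: x_pred=3.6304  r=-8.2404  x^+=0.5155  v^+=-0.0349  a^+=-0.6094
step 3: x_pred=0.4004  r=3.5296  x^+=1.7346  v^+=1.7983  a^+=0.1109
step 4: x_pred=2.7591  r=-3.0991  x^+=1.5876  v^+=-0.0488  a^+=-0.5215
step 5: x_pred=1.4785  r=-5.6185  x^+=-0.6453  v^+=-3.8023  a^+=-1.6682
step 6: x_pred=-3.0361  r=8.3261  x^+=0.1112  v^+=0.3930  a^+=0.0310

resid = 8.3261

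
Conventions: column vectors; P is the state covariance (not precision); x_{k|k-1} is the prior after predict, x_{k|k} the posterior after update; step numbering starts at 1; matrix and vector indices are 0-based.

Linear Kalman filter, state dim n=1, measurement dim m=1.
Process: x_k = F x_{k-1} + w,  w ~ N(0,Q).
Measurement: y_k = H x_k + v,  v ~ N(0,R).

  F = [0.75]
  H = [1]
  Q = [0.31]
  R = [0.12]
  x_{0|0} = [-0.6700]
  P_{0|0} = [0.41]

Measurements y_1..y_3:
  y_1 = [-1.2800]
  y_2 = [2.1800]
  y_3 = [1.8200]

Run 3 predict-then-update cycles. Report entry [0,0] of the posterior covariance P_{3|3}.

step 1: x^-=[-0.5025]  P^-=[0.5406]  S=[0.6606]  K=[0.8184]  nu=[-0.7775]  x^+=[-1.1388]  P^+=[0.0982]
step 2: x^-=[-0.8541]  P^-=[0.3652]  S=[0.4852]  K=[0.7527]  nu=[3.0341]  x^+=[1.4297]  P^+=[0.0903]
step 3: x^-=[1.0723]  P^-=[0.3608]  S=[0.4808]  K=[0.7504]  nu=[0.7477]  x^+=[1.6334]  P^+=[0.0901]

P_post[0,0] = 0.0901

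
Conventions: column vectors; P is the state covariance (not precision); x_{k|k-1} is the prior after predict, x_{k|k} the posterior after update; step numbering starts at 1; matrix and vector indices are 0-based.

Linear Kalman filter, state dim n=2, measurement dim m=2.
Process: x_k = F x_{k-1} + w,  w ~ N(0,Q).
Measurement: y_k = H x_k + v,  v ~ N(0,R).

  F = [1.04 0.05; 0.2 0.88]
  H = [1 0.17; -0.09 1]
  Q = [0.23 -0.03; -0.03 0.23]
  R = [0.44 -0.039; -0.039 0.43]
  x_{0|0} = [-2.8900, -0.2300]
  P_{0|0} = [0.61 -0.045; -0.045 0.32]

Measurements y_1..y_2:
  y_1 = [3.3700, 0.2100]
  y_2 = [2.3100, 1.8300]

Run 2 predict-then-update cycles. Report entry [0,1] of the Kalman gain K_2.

K[0,1] = -0.0312

step 1: x^-=[-3.0171, -0.7804]  P^-=[0.8859 0.0693; 0.0693 0.4864]  S=[1.3635 0.0322; 0.0322 0.9111]  K=[0.6592 -0.0347; 0.0991 0.5235]  nu=[6.5198, 0.7189]  x^+=[1.2556, 0.2421]  P^+=[0.2938 -0.0142; -0.0142 0.2200]
step 2: x^-=[1.3179, 0.4642]  P^-=[0.5469 0.0277; 0.0277 0.4071]  S=[1.0080 0.0082; 0.0082 0.8365]  K=[0.5474 -0.0312; 0.0922 0.4828]  nu=[0.9132, 1.4844]  x^+=[1.7716, 1.2649]  P^+=[0.2442 -0.0128; -0.0128 0.2028]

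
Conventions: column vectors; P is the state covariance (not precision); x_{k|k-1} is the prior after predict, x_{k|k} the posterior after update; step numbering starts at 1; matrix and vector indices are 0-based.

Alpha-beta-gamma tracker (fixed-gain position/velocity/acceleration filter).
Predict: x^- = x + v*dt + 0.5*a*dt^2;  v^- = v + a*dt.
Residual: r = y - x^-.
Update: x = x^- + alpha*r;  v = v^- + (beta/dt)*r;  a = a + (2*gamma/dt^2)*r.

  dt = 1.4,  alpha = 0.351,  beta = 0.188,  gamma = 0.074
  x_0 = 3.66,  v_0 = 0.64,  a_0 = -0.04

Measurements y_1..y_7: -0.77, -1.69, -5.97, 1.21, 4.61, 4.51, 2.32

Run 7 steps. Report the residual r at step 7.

step 1: x_pred=4.5168  r=-5.2868  x^+=2.6611  v^+=-0.1259  a^+=-0.4392
step 2: x_pred=2.0544  r=-3.7444  x^+=0.7401  v^+=-1.2437  a^+=-0.7219
step 3: x_pred=-1.7085  r=-4.2615  x^+=-3.2043  v^+=-2.8266  a^+=-1.0437
step 4: x_pred=-8.1844  r=9.3944  x^+=-4.8870  v^+=-3.0263  a^+=-0.3344
step 5: x_pred=-9.4515  r=14.0615  x^+=-4.5159  v^+=-1.6062  a^+=0.7274
step 6: x_pred=-6.0517  r=10.5617  x^+=-2.3445  v^+=0.8305  a^+=1.5249
step 7: x_pred=0.3127  r=2.0073  x^+=1.0172  v^+=3.2350  a^+=1.6765

resid = 2.0073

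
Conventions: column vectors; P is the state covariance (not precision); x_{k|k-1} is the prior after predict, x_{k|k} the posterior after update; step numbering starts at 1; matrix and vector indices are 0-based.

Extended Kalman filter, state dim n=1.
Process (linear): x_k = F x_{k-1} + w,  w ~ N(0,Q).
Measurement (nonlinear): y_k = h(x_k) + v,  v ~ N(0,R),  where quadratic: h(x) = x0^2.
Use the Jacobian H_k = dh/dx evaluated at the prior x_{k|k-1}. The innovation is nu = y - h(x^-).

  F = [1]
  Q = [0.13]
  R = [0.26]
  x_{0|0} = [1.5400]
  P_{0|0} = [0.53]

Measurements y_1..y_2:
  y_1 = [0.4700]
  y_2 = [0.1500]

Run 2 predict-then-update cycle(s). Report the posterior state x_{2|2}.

x_post = [0.6777]

step 1: x^-=[1.5400]  P^-=[0.6600]  H_jac=[3.0800]  S=[6.5210]  K=[0.3117]  nu=[-1.9016]  x^+=[0.9472]  P^+=[0.0263]
step 2: x^-=[0.9472]  P^-=[0.1563]  H_jac=[1.8944]  S=[0.8210]  K=[0.3607]  nu=[-0.7472]  x^+=[0.6777]  P^+=[0.0495]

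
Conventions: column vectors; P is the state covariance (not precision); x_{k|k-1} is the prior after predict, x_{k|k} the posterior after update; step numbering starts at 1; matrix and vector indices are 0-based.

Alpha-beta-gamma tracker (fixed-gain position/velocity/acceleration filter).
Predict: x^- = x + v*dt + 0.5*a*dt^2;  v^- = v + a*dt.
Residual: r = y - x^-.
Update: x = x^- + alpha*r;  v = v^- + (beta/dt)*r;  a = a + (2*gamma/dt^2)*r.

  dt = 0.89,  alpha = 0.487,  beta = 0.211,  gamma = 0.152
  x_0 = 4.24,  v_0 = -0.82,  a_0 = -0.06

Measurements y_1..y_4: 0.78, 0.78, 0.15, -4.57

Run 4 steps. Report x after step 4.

x_post = -3.9816

step 1: x_pred=3.4864  r=-2.7064  x^+=2.1684  v^+=-1.5150  a^+=-1.0987
step 2: x_pred=0.3849  r=0.3951  x^+=0.5773  v^+=-2.3992  a^+=-0.9471
step 3: x_pred=-1.9331  r=2.0831  x^+=-0.9186  v^+=-2.7482  a^+=-0.1476
step 4: x_pred=-3.4230  r=-1.1470  x^+=-3.9816  v^+=-3.1515  a^+=-0.5878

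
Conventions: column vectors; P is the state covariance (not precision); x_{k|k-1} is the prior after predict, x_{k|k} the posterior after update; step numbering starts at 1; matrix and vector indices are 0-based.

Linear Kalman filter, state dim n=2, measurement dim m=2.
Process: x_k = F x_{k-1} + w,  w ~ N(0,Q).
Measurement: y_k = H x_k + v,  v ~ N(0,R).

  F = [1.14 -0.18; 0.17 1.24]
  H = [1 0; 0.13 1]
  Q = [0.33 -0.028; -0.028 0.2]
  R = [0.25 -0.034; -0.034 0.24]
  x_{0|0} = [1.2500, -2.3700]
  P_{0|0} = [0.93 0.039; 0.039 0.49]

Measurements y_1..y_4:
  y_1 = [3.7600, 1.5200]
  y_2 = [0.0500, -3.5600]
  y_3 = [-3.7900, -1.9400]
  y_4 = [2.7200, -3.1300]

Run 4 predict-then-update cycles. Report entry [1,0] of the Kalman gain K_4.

K[1,0] = -0.0687

step 1: x^-=[1.8516, -2.7263]  P^-=[1.5385 0.0968; 0.0968 0.9967]  S=[1.7885 0.2628; 0.2628 1.2879]  K=[0.8519 0.0566; -0.0629 0.7965]  nu=[1.9084, 4.0056]  x^+=[3.7042, 0.3442]  P^+=[0.2110 -0.0428; -0.0428 0.1989]
step 2: x^-=[4.1608, 1.0565]  P^-=[0.6283 -0.0907; -0.0907 0.4938]  S=[0.8783 -0.0430; -0.0430 0.7209]  K=[0.7168 0.0303; -0.0707 0.6645]  nu=[-4.1108, -5.1574]  x^+=[1.0579, -2.0798]  P^+=[0.1782 -0.0403; -0.0403 0.1671]
step 3: x^-=[1.5804, -2.3991]  P^-=[0.5835 -0.0865; -0.0865 0.4451]  S=[0.8335 -0.0446; -0.0446 0.6725]  K=[0.7017 0.0308; -0.0695 0.6406]  nu=[-5.3704, 0.2536]  x^+=[-2.1803, -1.8636]  P^+=[0.1744 -0.0391; -0.0391 0.1612]
step 4: x^-=[-2.1500, -2.6815]  P^-=[0.5779 -0.0843; -0.0843 0.4364]  S=[0.8279 -0.0432; -0.0432 0.6642]  K=[0.6997 0.0317; -0.0687 0.6360]  nu=[4.8700, -0.1690]  x^+=[1.2521, -3.1234]  P^+=[0.1738 -0.0388; -0.0388 0.1600]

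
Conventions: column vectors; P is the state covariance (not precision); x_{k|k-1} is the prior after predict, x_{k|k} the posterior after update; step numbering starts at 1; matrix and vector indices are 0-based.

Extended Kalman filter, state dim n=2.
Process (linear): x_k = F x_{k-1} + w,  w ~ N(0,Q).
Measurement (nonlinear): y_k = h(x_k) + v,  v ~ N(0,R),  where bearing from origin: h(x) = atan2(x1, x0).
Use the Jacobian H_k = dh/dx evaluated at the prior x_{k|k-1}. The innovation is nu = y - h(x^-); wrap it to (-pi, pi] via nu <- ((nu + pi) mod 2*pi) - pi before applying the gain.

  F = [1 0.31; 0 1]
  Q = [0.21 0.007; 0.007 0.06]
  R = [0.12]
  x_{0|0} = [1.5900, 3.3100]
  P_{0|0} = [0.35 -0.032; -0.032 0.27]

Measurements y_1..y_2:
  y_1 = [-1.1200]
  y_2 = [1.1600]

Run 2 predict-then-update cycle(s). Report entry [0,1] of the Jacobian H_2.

step 1: x^-=[2.6161, 3.3100]  P^-=[0.5661 0.0587; 0.0587 0.3300]  H_jac=[-0.1860 0.1470]  S=[0.1435]  K=[-0.6735; 0.2619]  nu=[-2.0220]  x^+=[3.9779, 2.7804]  P^+=[0.5010 0.0840; 0.0840 0.3202]
step 2: x^-=[4.8398, 2.7804]  P^-=[0.7939 0.1903; 0.1903 0.3802]  H_jac=[-0.0892 0.1553]  S=[0.1302]  K=[-0.3171; 0.3231]  nu=[0.6386]  x^+=[4.6373, 2.9867]  P^+=[0.7808 0.2036; 0.2036 0.3666]

H_jac[0,1] = 0.1553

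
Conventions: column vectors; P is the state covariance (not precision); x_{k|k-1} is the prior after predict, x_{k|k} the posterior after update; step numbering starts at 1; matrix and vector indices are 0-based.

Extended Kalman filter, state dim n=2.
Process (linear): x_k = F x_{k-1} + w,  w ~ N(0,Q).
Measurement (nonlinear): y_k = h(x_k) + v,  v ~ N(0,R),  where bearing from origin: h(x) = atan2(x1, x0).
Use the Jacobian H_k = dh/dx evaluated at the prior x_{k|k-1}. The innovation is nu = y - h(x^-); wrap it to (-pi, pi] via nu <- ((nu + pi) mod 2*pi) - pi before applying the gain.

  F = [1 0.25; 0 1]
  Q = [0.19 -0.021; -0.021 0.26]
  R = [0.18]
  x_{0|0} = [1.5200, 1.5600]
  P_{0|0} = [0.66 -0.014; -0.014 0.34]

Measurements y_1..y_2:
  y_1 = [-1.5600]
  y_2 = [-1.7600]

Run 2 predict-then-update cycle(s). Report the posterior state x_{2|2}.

x_post = [3.0860, -1.3902]

step 1: x^-=[1.9100, 1.5600]  P^-=[0.8643 0.0500; 0.0500 0.6000]  H_jac=[-0.2565 0.3141]  S=[0.2880]  K=[-0.7153; 0.6098]  nu=[-2.2449]  x^+=[3.5156, 0.1911]  P^+=[0.7169 0.1756; 0.1756 0.4929]
step 2: x^-=[3.5634, 0.1911]  P^-=[1.0255 0.2778; 0.2778 0.7529]  H_jac=[-0.0150 0.2798]  S=[0.2369]  K=[0.2633; 0.8719]  nu=[-1.8136]  x^+=[3.0860, -1.3902]  P^+=[1.0091 0.2235; 0.2235 0.5729]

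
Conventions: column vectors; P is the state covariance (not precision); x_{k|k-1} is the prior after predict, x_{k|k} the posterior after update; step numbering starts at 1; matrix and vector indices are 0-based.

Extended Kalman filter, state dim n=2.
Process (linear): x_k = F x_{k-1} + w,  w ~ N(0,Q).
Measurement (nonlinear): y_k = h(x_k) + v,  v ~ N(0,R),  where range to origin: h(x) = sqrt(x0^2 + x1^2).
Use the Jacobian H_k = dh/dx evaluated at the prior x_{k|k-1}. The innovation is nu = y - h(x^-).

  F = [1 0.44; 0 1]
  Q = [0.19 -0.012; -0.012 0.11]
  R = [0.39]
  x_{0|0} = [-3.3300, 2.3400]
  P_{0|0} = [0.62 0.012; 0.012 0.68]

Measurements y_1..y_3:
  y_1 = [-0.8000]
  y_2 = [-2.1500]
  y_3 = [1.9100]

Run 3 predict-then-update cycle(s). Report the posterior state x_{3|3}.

x_post = [-1.8342, -0.9549]

step 1: x^-=[-2.3004, 2.3400]  P^-=[0.9522 0.2992; 0.2992 0.7900]  H_jac=[-0.7010 0.7131]  S=[0.9606]  K=[-0.4728; 0.3681]  nu=[-4.0814]  x^+=[-0.3706, 0.8375]  P^+=[0.7375 0.4664; 0.4664 0.6598]
step 2: x^-=[-0.0021, 0.8375]  P^-=[1.4656 0.7447; 0.7447 0.7698]  H_jac=[-0.0025 1.0000]  S=[1.1561]  K=[0.6410; 0.6643]  nu=[-2.9875]  x^+=[-1.9171, -1.1470]  P^+=[0.9906 0.2525; 0.2525 0.2597]
step 3: x^-=[-2.4217, -1.1470]  P^-=[1.4531 0.3547; 0.3547 0.3697]  H_jac=[-0.9038 -0.4280]  S=[1.9191]  K=[-0.7634; -0.2495]  nu=[-0.7696]  x^+=[-1.8342, -0.9549]  P^+=[0.3346 -0.0108; -0.0108 0.2502]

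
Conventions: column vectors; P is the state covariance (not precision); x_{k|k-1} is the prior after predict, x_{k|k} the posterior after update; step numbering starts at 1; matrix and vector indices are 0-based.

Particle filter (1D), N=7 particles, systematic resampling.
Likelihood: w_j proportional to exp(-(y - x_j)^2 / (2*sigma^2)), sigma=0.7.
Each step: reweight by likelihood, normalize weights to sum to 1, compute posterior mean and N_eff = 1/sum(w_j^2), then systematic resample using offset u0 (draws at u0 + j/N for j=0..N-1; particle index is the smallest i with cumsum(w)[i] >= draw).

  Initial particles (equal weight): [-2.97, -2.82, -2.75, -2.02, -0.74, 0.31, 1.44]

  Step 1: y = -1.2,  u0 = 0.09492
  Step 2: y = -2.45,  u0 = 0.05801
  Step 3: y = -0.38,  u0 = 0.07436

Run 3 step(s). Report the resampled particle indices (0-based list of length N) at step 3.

step 1: w=[0.0255, 0.0428, 0.0537, 0.3140, 0.5025, 0.0609, 0.0005]  mean=-1.3309  Neff=2.7762  idx=[2, 3, 3, 4, 4, 4, 5]
step 2: w=[0.3353, 0.3044, 0.3044, 0.0186, 0.0186, 0.0186, 0.0002]  mean=-2.1930  Neff=3.3473  idx=[0, 0, 1, 1, 1, 2, 2]
step 3: w=[0.0099, 0.0099, 0.1960, 0.1960, 0.1960, 0.1960, 0.1960]  mean=-2.0344  Neff=5.1985  idx=[2, 3, 3, 4, 5, 5, 6]

resampled_idx = [2, 3, 3, 4, 5, 5, 6]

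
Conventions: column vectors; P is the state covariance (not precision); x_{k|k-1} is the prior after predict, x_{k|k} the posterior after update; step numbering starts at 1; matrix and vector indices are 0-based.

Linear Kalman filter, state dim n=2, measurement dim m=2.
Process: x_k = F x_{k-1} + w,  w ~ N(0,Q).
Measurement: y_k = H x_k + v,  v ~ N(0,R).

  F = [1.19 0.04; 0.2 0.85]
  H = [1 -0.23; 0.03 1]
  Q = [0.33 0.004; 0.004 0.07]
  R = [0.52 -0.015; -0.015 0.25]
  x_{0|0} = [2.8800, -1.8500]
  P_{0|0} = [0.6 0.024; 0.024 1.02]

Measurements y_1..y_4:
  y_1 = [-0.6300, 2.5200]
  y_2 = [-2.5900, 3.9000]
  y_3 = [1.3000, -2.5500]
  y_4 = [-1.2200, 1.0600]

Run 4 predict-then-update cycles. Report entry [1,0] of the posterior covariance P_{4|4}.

step 1: x^-=[3.3532, -0.9965]  P^-=[1.1836 0.2059; 0.2059 0.8391]  S=[1.6532 0.0320; 0.0320 1.1025]  K=[0.6834 0.1991; -0.0070 0.7669]  nu=[-4.2124, 3.4159]  x^+=[1.1547, 1.6527]  P^+=[0.3590 0.0288; 0.0288 0.1910]
step 2: x^-=[1.4402, 1.6357]  P^-=[0.8414 0.1253; 0.1253 0.2321]  S=[1.3161 0.0813; 0.0813 0.4904]  K=[0.6047 0.2067; 0.0252 0.4768]  nu=[-3.6539, 2.2211]  x^+=[-0.3102, 2.6028]  P^+=[0.3189 0.0330; 0.0330 0.1178]
step 3: x^-=[-0.2650, 2.1503]  P^-=[0.7850 0.1176; 0.1176 0.1791]  S=[1.2604 0.0841; 0.0841 0.4369]  K=[0.5873 0.2100; 0.0331 0.4117]  nu=[2.0596, -4.6924]  x^+=[-0.0405, 0.2867]  P^+=[0.3102 0.0344; 0.0344 0.1014]
step 4: x^-=[-0.0368, 0.2356]  P^-=[0.7727 0.1163; 0.1163 0.1674]  S=[1.2480 0.0852; 0.0852 0.4250]  K=[0.5833 0.2113; 0.0354 0.3949]  nu=[-1.1290, 0.8255]  x^+=[-0.5209, 0.5216]  P^+=[0.3081 0.0348; 0.0348 0.0971]

P_post[1,0] = 0.0348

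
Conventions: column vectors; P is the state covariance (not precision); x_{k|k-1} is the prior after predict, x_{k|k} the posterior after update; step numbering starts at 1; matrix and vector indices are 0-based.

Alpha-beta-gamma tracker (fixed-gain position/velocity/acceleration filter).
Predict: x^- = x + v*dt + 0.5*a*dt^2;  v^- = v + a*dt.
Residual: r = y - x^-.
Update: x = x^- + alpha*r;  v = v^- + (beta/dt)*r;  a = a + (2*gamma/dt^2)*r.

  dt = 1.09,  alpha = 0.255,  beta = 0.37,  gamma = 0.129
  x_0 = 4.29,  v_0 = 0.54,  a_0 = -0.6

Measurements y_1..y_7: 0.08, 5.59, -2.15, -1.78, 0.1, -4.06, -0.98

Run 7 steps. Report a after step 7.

step 1: x_pred=4.5222  r=-4.4422  x^+=3.3894  v^+=-1.6219  a^+=-1.5646
step 2: x_pred=0.6921  r=4.8979  x^+=1.9411  v^+=-1.6647  a^+=-0.5010
step 3: x_pred=-0.1712  r=-1.9788  x^+=-0.6758  v^+=-2.8826  a^+=-0.9307
step 4: x_pred=-4.3707  r=2.5907  x^+=-3.7101  v^+=-3.0177  a^+=-0.3682
step 5: x_pred=-7.2181  r=7.3181  x^+=-5.3520  v^+=-0.9349  a^+=1.2210
step 6: x_pred=-5.6457  r=1.5857  x^+=-5.2413  v^+=0.9342  a^+=1.5653
step 7: x_pred=-3.2931  r=2.3131  x^+=-2.7033  v^+=3.4256  a^+=2.0676

a_post = 2.0676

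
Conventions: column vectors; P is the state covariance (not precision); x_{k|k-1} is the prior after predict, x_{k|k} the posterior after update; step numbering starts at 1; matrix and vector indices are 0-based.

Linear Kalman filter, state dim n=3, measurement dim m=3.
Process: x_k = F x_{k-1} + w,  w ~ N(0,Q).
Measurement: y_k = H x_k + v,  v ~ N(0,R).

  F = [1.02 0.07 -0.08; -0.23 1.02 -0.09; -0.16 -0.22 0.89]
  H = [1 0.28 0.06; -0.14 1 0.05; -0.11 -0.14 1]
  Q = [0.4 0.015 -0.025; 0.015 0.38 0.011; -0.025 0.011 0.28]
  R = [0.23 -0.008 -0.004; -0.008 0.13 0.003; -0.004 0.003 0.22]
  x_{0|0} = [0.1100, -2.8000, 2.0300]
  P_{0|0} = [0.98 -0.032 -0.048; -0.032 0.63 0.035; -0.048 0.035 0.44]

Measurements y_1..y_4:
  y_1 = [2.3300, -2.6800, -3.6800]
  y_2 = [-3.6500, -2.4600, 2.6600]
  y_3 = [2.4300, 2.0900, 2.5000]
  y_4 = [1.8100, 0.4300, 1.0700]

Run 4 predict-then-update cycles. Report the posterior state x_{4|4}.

step 1: x^-=[-0.2462, -3.0640, 2.4051]  P^-=[1.4284 -0.1991 -0.2598; -0.1991 1.0975 -0.0843; -0.2598 -0.0843 0.6818]  S=[1.6014 -0.1070 -0.4102; -0.1070 1.3081 -0.1225; -0.4102 -0.1225 1.0153]  K=[0.8077 -0.2572 -0.0879; 0.1047 0.8594 -0.0668; 0.0411 0.0616 0.7354]  nu=[3.2898, 0.2293, -6.5411]  x^+=[2.9269, -2.0853, -2.2559]  P^+=[0.1921 -0.0131 -0.0040; -0.0131 0.1088 0.0012; -0.0040 0.0012 0.1615]
step 2: x^-=[3.0199, -2.5972, -2.0173]  P^-=[0.6002 -0.0343 -0.0701; -0.0343 0.5104 -0.0159; -0.0701 -0.0159 0.4179]  S=[0.8435 0.0151 -0.1330; 0.0151 0.6622 -0.0408; -0.1330 -0.0408 0.6739]  K=[0.6875 -0.2041 -0.0715; 0.1049 0.7709 -0.0566; 0.0423 0.0613 0.6468]  nu=[-5.8217, 0.6608, 4.6459]  x^+=[-1.4494, -2.9615, 0.7821]  P^+=[0.1628 -0.0093 -0.0025; -0.0093 0.0978 0.0021; -0.0025 0.0021 0.1423]
step 3: x^-=[-1.7482, -2.7577, 1.5795]  P^-=[0.5698 -0.0247 -0.0631; -0.0247 0.4954 -0.0129; -0.0631 -0.0129 0.4009]  S=[0.8182 0.0248 -0.1240; 0.0248 0.6441 -0.0389; -0.1240 -0.0389 0.6542]  K=[0.6787 -0.1975 -0.0701; 0.1067 0.7660 -0.0558; 0.0427 0.0617 0.6379]  nu=[4.8556, 4.5240, 0.3421]  x^+=[0.6295, 1.2068, 2.2841]  P^+=[0.1605 -0.0087 -0.0023; -0.0087 0.0972 0.0023; -0.0023 0.0023 0.1404]
step 4: x^-=[0.5439, 0.8806, 1.6667]  P^-=[0.5675 -0.0237 -0.0626; -0.0237 0.4944 -0.0126; -0.0626 -0.0126 0.3992]  S=[0.8165 0.0259 -0.1234; 0.0259 0.6427 -0.0388; -0.1234 -0.0388 0.6523]  K=[0.6780 -0.1969 -0.0700; 0.1069 0.7657 -0.0557; 0.0427 0.0618 0.6370]  nu=[0.9196, -0.4578, -0.4135]  x^+=[1.2864, 0.6514, 1.4142]  P^+=[0.1604 -0.0087 -0.0023; -0.0087 0.0972 0.0023; -0.0023 0.0023 0.1402]

x_post = [1.2864, 0.6514, 1.4142]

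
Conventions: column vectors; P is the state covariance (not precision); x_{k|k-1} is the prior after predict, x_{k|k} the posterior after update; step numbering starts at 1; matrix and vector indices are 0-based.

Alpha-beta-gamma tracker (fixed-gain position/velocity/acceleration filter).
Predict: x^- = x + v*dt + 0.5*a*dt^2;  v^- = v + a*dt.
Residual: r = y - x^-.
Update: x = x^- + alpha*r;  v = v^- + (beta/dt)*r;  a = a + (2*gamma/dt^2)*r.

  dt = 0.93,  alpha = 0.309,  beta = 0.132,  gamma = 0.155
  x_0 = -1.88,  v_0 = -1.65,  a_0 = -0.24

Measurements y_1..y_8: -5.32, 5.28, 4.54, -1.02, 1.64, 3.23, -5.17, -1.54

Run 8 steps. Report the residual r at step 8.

resid = -6.7360

step 1: x_pred=-3.5183  r=-1.8017  x^+=-4.0750  v^+=-2.1289  a^+=-0.8858
step 2: x_pred=-6.4380  r=11.7180  x^+=-2.8171  v^+=-1.2895  a^+=3.3142
step 3: x_pred=-2.5831  r=7.1231  x^+=-0.3821  v^+=2.8037  a^+=5.8673
step 4: x_pred=4.7627  r=-5.7827  x^+=2.9759  v^+=7.4396  a^+=3.7946
step 5: x_pred=11.5356  r=-9.8956  x^+=8.4779  v^+=9.5640  a^+=0.2478
step 6: x_pred=17.4796  r=-14.2496  x^+=13.0765  v^+=7.7720  a^+=-4.8596
step 7: x_pred=18.2029  r=-23.3729  x^+=10.9807  v^+=-0.0649  a^+=-13.2370
step 8: x_pred=5.1960  r=-6.7360  x^+=3.1146  v^+=-13.3313  a^+=-15.6513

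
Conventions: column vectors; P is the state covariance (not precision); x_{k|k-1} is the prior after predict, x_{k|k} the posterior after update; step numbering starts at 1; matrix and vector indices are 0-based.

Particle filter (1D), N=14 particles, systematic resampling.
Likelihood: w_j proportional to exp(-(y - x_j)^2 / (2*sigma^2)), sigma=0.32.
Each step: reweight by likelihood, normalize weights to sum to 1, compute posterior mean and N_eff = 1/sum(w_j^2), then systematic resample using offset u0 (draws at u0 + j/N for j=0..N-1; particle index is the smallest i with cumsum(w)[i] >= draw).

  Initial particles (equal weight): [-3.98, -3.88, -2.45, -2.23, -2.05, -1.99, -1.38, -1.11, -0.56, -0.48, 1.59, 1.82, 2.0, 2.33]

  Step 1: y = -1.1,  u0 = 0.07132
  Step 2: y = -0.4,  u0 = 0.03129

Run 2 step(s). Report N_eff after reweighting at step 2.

N_eff = 4.4064

step 1: w=[0.0000, 0.0000, 0.0001, 0.0009, 0.0058, 0.0099, 0.3231, 0.4736, 0.1141, 0.0725, 0.0000, 0.0000, 0.0000, 0.0000]  mean=-1.1041  Neff=2.8810  idx=[6, 6, 6, 6, 7, 7, 7, 7, 7, 7, 7, 8, 9, 9]
step 2: w=[0.0027, 0.0027, 0.0027, 0.0027, 0.0247, 0.0247, 0.0247, 0.0247, 0.0247, 0.0247, 0.0247, 0.2554, 0.2805, 0.2805]  mean=-0.6189  Neff=4.4064  idx=[4, 7, 10, 11, 11, 11, 12, 12, 12, 12, 13, 13, 13, 13]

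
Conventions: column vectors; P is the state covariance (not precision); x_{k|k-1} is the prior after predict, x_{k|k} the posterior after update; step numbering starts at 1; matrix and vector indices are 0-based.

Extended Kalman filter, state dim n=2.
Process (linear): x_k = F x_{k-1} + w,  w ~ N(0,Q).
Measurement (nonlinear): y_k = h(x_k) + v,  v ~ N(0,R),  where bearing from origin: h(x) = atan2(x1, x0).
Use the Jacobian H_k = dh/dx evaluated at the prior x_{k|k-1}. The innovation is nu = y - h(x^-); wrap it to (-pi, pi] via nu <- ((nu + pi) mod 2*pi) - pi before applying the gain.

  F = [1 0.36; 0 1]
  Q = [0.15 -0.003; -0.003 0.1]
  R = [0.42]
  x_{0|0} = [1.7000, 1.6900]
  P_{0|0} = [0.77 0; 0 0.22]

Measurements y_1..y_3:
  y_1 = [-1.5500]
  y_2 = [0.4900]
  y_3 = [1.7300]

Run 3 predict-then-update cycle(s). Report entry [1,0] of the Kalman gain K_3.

step 1: x^-=[2.3084, 1.6900]  P^-=[0.9485 0.0762; 0.0762 0.3200]  H_jac=[-0.2065 0.2820]  S=[0.4770]  K=[-0.3655; 0.1562]  nu=[-2.1820]  x^+=[3.1059, 1.3491]  P^+=[0.8848 0.1034; 0.1034 0.3084]
step 2: x^-=[3.5916, 1.3491]  P^-=[1.1492 0.2114; 0.2114 0.4084]  H_jac=[-0.0917 0.2440]  S=[0.4445]  K=[-0.1209; 0.1806]  nu=[0.1307]  x^+=[3.5758, 1.3727]  P^+=[1.1427 0.2211; 0.2211 0.3939]
step 3: x^-=[4.0700, 1.3727]  P^-=[1.5030 0.3599; 0.3599 0.4939]  H_jac=[-0.0744 0.2206]  S=[0.4405]  K=[-0.0736; 0.1865]  nu=[1.4047]  x^+=[3.9666, 1.6347]  P^+=[1.5006 0.3660; 0.3660 0.4785]

K[1,0] = 0.1865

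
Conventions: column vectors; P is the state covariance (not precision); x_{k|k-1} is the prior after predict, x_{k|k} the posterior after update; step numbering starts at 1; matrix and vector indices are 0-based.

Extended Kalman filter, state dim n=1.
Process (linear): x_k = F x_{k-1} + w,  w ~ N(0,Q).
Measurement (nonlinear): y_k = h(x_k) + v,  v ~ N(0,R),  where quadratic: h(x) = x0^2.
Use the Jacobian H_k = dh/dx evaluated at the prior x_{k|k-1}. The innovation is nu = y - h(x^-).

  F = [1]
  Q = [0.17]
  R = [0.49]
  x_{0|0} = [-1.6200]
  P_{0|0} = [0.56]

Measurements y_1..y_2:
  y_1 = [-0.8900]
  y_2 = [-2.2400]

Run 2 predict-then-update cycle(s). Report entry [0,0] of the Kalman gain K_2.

step 1: x^-=[-1.6200]  P^-=[0.7300]  H_jac=[-3.2400]  S=[8.1532]  K=[-0.2901]  nu=[-3.5144]  x^+=[-0.6005]  P^+=[0.0439]
step 2: x^-=[-0.6005]  P^-=[0.2139]  H_jac=[-1.2010]  S=[0.7985]  K=[-0.3217]  nu=[-2.6006]  x^+=[0.2361]  P^+=[0.1312]

K[0,0] = -0.3217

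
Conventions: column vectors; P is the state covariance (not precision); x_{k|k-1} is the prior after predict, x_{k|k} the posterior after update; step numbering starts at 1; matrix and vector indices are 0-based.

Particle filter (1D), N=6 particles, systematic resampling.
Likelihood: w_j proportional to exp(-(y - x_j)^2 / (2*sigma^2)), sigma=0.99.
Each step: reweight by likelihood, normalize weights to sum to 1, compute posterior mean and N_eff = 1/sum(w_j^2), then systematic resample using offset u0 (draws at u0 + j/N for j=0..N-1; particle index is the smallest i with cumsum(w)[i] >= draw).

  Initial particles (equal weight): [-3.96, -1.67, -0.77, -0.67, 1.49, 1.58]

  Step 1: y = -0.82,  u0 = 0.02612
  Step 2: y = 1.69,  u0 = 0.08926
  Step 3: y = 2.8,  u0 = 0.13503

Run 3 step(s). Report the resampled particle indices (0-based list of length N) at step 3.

step 1: w=[0.0023, 0.2467, 0.3561, 0.3525, 0.0234, 0.0189]  mean=-0.8668  Neff=3.1961  idx=[1, 1, 2, 2, 3, 3]
step 2: w=[0.0147, 0.0147, 0.2130, 0.2130, 0.2723, 0.2723]  mean=-0.7420  Neff=4.1761  idx=[2, 3, 3, 4, 5, 5]
step 3: w=[0.1371, 0.1371, 0.1371, 0.1963, 0.1963, 0.1963]  mean=-0.7111  Neff=5.8164  idx=[0, 2, 3, 4, 4, 5]

resampled_idx = [0, 2, 3, 4, 4, 5]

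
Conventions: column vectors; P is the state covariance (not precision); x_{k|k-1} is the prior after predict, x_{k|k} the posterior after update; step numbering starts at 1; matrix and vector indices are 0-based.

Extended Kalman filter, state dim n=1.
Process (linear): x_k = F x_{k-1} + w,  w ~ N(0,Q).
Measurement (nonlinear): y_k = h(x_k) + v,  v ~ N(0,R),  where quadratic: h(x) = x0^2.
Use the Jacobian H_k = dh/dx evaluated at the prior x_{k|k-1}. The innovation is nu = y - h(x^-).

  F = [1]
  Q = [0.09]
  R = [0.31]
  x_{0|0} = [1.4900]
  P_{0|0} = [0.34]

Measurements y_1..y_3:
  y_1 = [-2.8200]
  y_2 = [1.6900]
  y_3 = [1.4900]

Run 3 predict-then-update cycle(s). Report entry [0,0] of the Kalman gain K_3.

K[0,0] = -0.2171

step 1: x^-=[1.4900]  P^-=[0.4300]  H_jac=[2.9800]  S=[4.1286]  K=[0.3104]  nu=[-5.0401]  x^+=[-0.0743]  P^+=[0.0323]
step 2: x^-=[-0.0743]  P^-=[0.1223]  H_jac=[-0.1486]  S=[0.3127]  K=[-0.0581]  nu=[1.6845]  x^+=[-0.1722]  P^+=[0.1212]
step 3: x^-=[-0.1722]  P^-=[0.2112]  H_jac=[-0.3444]  S=[0.3351]  K=[-0.2171]  nu=[1.4603]  x^+=[-0.4893]  P^+=[0.1954]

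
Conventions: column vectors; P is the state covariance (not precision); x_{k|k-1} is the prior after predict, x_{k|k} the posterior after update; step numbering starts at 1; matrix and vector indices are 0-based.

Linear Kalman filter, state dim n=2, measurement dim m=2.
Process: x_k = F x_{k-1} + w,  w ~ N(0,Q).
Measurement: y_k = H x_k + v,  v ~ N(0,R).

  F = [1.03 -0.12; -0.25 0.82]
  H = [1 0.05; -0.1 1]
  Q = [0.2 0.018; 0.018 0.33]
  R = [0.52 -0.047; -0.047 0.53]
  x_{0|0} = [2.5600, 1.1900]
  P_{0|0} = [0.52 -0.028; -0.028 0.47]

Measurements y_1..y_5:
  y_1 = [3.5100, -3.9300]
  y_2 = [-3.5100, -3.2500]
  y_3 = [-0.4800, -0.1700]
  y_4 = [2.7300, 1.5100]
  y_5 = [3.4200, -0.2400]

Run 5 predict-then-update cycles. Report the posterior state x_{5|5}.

x_post = [2.2409, -0.0579]

step 1: x^-=[2.4940, 0.3358]  P^-=[0.7654 -0.1866; -0.1866 0.6900]  S=[1.2684 -0.2747; -0.2747 1.2650]  K=[0.5782 -0.0825; 0.0015 0.5605]  nu=[0.9992, -4.0164]  x^+=[3.4030, -1.9141]  P^+=[0.3065 -0.0402; -0.0402 0.2930]
step 2: x^-=[3.7347, -2.4203]  P^-=[0.5394 -0.1249; -0.1249 0.5627]  S=[1.0483 -0.1971; -0.1971 1.1230]  K=[0.4950 -0.0724; 0.0041 0.5129]  nu=[-7.1237, -0.4562]  x^+=[0.2419, -2.6834]  P^+=[0.2625 -0.0354; -0.0354 0.2681]
step 3: x^-=[0.5711, -2.2608]  P^-=[0.4911 -0.1069; -0.1069 0.5412]  S=[1.0018 -0.1755; -0.1755 1.0975]  K=[0.4733 -0.0665; 0.0086 0.5042]  nu=[-0.9381, 2.1479]  x^+=[-0.0157, -1.1858]  P^+=[0.2508 -0.0324; -0.0324 0.2636]
step 4: x^-=[0.1261, -0.9684]  P^-=[0.4779 -0.1009; -0.1009 0.5362]  S=[0.9892 -0.1684; -0.1684 1.0912]  K=[0.4671 -0.0642; 0.0106 0.5023]  nu=[2.6523, 2.4911]  x^+=[1.2052, 0.3109]  P^+=[0.2475 -0.0312; -0.0312 0.2626]
step 5: x^-=[1.2041, -0.0463]  P^-=[0.4741 -0.0989; -0.0989 0.5348]  S=[0.9855 -0.1660; -0.1660 1.0894]  K=[0.4653 -0.0634; 0.0113 0.5018]  nu=[2.2182, -0.0732]  x^+=[2.2409, -0.0579]  P^+=[0.2465 -0.0308; -0.0308 0.2623]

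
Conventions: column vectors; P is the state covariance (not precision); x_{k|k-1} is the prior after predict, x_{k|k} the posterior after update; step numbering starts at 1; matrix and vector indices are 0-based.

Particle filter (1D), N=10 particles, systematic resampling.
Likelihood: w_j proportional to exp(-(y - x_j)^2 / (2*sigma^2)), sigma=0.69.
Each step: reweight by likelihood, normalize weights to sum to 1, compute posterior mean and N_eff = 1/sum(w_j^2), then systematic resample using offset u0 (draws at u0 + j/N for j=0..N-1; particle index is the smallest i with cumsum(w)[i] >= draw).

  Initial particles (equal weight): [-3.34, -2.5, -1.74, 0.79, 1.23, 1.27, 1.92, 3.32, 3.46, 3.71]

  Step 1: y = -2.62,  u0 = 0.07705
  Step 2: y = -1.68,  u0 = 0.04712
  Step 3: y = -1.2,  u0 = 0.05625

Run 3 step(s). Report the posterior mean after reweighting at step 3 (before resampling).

post_mean = -1.9351

step 1: w=[0.2888, 0.4904, 0.2208, 0.0000, 0.0000, 0.0000, 0.0000, 0.0000, 0.0000, 0.0000]  mean=-2.5749  Neff=2.6835  idx=[0, 0, 0, 1, 1, 1, 1, 1, 2, 2]
step 2: w=[0.0120, 0.0120, 0.0120, 0.1067, 0.1067, 0.1067, 0.1067, 0.1067, 0.2153, 0.2153]  mean=-2.2028  Neff=6.6631  idx=[3, 4, 4, 5, 6, 7, 8, 8, 9, 9]
step 3: w=[0.0428, 0.0428, 0.0428, 0.0428, 0.0428, 0.0428, 0.1858, 0.1858, 0.1858, 0.1858]  mean=-1.9351  Neff=6.7068  idx=[1, 3, 5, 6, 7, 7, 8, 8, 9, 9]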